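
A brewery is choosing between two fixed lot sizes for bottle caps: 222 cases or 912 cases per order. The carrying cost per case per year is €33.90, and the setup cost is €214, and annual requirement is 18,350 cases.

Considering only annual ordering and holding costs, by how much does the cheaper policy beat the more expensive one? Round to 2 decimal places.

€1,687.43

TC(Q) = (D/Q)S + (Q/2)H
TC(222) = (18,350/222)×214 + (222/2)×33.9 = €21,451.64
TC(912) = (18,350/912)×214 + (912/2)×33.9 = €19,764.21
|ΔTC| = |€21,451.64 − €19,764.21| = €1,687.43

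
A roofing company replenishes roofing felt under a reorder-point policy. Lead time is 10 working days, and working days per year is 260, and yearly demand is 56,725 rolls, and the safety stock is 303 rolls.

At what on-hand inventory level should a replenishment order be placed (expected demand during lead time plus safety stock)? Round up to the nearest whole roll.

2,485 rolls

Daily demand d = 56,725 / 260 = 218.173 rolls/day
Demand during lead time = 218.173 × 10 = 2,181.73
Reorder point = 2,181.73 + 303 = 2,484.73 → round up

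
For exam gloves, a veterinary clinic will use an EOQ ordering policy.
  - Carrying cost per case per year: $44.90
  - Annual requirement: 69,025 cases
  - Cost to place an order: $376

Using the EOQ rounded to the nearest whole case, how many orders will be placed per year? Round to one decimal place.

Optimal lot size Q* = (2 × 69,025 × $376 / $44.9)^½ ≈ 1,075.20 → Q = 1,075
Orders per year = D/Q = 69,025 / 1,075 = 64.209

64.2 orders per year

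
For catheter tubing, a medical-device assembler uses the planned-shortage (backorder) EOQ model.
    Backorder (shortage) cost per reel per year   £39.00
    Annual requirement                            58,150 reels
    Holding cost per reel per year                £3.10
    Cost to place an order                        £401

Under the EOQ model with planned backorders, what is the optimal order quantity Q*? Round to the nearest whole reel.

Basic EOQ = √(2·58,150·401/3.1) = 3,878.655
Backorder adjustment √((H+b)/b) = √((3.1+39)/39) = 1.0390
Q* = 3,878.655 × 1.0390 ≈ 4,029.86

4,030 reels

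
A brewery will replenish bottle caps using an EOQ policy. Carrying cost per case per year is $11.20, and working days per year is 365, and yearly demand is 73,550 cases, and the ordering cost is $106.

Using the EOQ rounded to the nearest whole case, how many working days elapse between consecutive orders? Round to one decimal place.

EOQ = √(2DS/H) = √(2 × 73,550 × 106 / 11.2)
    = √(1,392,196.43) ≈ 1,179.91 → Q = 1,180 cases
T = Q/D × 365 days = 1,180/73,550 × 365 = 5.856 days

5.9 days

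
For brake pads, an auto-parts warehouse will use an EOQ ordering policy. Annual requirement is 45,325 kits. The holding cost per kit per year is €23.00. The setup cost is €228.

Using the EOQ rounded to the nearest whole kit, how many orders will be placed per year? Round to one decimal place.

47.8 orders per year

Optimal lot size Q* = (2 × 45,325 × €228 / €23)^½ ≈ 947.95 → Q = 948
N = D/Q = 45,325/948 ≈ 47.811 orders/yr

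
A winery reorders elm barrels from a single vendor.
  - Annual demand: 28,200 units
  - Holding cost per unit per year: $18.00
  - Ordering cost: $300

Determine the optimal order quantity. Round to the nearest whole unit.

2DS/H = 2·28,200·300/18 = 940,000.00
EOQ = √940,000.00 ≈ 969.54

970 units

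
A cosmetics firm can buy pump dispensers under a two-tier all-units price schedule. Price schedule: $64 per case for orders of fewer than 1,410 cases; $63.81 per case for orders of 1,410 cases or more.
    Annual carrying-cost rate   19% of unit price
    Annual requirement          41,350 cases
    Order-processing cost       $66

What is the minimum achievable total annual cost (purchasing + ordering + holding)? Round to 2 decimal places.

H₁ = 19%×$64 = $12.1600;  H₂ = 19%×$63.81 = $12.1239
EOQ₁ = √(2×41,350×66/12.1600) = 669.97  (< 1,410, feasible at tier 1)
EOQ₂ = √(2×41,350×66/12.1239) = 670.97  (< 1,410 → use Q = 1,410 at tier-2 price)
TC(tier 1 (EOQ₁), Q≈670.0) = $2,654,546.88
TC(tier 2, Q≈1,410.0) = $2,649,026.38
Minimum at tier 2: $2,649,026.38

$2,649,026.38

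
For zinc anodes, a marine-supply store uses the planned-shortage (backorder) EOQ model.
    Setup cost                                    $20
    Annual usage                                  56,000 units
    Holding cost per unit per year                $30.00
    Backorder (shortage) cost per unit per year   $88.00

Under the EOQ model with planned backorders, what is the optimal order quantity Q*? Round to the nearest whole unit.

Basic EOQ = √(2·56,000·20/30) = 273.252
Backorder adjustment √((H+b)/b) = √((30+88)/88) = 1.1580
Q* = 273.252 × 1.1580 ≈ 316.42

316 units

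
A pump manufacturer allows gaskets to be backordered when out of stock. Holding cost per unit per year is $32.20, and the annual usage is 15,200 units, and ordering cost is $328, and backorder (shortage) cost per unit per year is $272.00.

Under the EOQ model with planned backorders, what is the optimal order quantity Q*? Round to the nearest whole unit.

Basic EOQ = √(2·15,200·328/32.2) = 556.475
Backorder adjustment √((H+b)/b) = √((32.2+272)/272) = 1.0575
Q* = 556.475 × 1.0575 ≈ 588.49

588 units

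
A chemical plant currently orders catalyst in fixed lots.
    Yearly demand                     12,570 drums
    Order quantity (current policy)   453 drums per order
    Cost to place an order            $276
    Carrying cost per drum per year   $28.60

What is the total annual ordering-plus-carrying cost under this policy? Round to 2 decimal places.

Annual ordering cost = (D/Q)·S = (12,570/453) × 276 = $7,658.54
Annual holding cost  = (Q/2)·H = (453/2) × 28.6 = $6,477.90
Total = $7,658.54 + $6,477.90 = $14,136.44

$14,136.44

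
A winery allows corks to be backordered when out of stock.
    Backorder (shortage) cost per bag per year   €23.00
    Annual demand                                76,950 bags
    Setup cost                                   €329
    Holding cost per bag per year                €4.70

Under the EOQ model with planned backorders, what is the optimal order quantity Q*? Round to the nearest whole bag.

3,602 bags

Q* = √(2DS/H) · √((H + b)/b)
   = √(2 × 76,950 × 329 / 4.7) · √((4.7 + 23) / 23)
   = 3,282.225 × 1.0974 ≈ 3,602.00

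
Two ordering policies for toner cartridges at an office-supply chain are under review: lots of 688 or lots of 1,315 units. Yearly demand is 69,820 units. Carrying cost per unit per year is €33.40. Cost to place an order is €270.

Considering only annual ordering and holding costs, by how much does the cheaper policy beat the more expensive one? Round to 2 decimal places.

For each Q, cost = (D/Q)·S + (Q/2)·H.
TC(688) = (69,820/688)×270 + (688/2)×33.4 = €38,889.89
TC(1,315) = (69,820/1,315)×270 + (1,315/2)×33.4 = €36,296.17
Lots of 1,315 are cheaper by €2,593.73.

€2,593.73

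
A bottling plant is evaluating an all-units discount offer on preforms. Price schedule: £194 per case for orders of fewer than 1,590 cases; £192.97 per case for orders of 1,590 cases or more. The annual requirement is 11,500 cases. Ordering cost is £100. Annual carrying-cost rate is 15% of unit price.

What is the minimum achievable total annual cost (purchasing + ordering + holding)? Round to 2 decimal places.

H₁ = 15%×£194 = £29.1000;  H₂ = 15%×£192.97 = £28.9455
EOQ₁ = √(2×11,500×100/29.1000) = 281.14  (< 1,590, feasible at tier 1)
EOQ₂ = √(2×11,500×100/28.9455) = 281.89  (< 1,590 → use Q = 1,590 at tier-2 price)
TC(tier 1 (EOQ₁), Q≈281.1) = £2,239,181.08
TC(tier 2, Q≈1,590.0) = £2,242,889.94
Minimum at tier 1 (EOQ₁): £2,239,181.08

£2,239,181.08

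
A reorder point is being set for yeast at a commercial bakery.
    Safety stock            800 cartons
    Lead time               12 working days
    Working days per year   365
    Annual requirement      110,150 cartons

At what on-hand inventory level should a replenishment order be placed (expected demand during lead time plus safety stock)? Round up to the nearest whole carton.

4,422 cartons

Daily demand d = 110,150 / 365 = 301.781 cartons/day
Demand during lead time = 301.781 × 12 = 3,621.37
Reorder point = 3,621.37 + 800 = 4,421.37 → round up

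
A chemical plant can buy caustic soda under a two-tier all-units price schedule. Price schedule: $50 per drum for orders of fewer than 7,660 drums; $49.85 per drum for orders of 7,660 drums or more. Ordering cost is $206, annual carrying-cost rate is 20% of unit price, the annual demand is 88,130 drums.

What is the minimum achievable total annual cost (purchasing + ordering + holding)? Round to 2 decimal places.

H₁ = 20%×$50 = $10.0000;  H₂ = 20%×$49.85 = $9.9700
EOQ₁ = √(2×88,130×206/10.0000) = 1,905.51  (< 7,660, feasible at tier 1)
EOQ₂ = √(2×88,130×206/9.9700) = 1,908.37  (< 7,660 → use Q = 7,660 at tier-2 price)
TC(tier 1 (EOQ₁), Q≈1,905.5) = $4,425,555.07
TC(tier 2, Q≈7,660.0) = $4,433,835.68
Minimum at tier 1 (EOQ₁): $4,425,555.07

$4,425,555.07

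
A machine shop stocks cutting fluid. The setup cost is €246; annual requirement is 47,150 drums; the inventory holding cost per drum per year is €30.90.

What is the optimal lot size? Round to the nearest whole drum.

Q* = √(2·D·S / H) = √(2·47,150·246 / 30.9) = √750,737.9 ≈ 866.45

866 drums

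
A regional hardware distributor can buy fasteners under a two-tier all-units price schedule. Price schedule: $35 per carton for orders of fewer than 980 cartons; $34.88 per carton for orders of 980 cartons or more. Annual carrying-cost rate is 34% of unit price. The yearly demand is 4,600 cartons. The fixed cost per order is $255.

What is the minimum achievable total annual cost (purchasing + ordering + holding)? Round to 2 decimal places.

H₁ = 34%×$35 = $11.9000;  H₂ = 34%×$34.88 = $11.8592
EOQ₁ = √(2×4,600×255/11.9000) = 444.01  (< 980, feasible at tier 1)
EOQ₂ = √(2×4,600×255/11.8592) = 444.77  (< 980 → use Q = 980 at tier-2 price)
TC(tier 1 (EOQ₁), Q≈444.0) = $166,283.69
TC(tier 2, Q≈980.0) = $167,455.95
Minimum at tier 1 (EOQ₁): $166,283.69

$166,283.69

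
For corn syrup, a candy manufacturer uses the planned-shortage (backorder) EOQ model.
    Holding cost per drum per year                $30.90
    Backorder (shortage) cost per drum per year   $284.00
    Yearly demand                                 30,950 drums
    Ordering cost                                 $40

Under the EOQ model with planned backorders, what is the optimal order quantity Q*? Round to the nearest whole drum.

Q* = √(2DS/H) · √((H + b)/b)
   = √(2 × 30,950 × 40 / 30.9) · √((30.9 + 284) / 284)
   = 283.071 × 1.0530 ≈ 298.07

298 drums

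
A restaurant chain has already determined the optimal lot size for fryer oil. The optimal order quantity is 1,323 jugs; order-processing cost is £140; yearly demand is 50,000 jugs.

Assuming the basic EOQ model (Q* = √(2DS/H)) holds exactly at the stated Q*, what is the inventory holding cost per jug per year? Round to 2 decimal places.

£8.00

EOQ relation: Q² = 2DS/H, so rearrange for the unknown.
H = 2DS / Q² = 2 × 50,000 × 140 / 1,323² = 7.9985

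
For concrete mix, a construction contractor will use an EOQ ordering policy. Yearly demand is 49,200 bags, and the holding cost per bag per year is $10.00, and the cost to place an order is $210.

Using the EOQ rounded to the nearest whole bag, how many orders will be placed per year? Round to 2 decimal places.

34.24 orders per year

2DS/H = 2·49,200·210/10 = 2,066,400.00
EOQ = √2,066,400.00 ≈ 1,437.50 → Q = 1,437
N = D/Q = 49,200/1,437 ≈ 34.238 orders/yr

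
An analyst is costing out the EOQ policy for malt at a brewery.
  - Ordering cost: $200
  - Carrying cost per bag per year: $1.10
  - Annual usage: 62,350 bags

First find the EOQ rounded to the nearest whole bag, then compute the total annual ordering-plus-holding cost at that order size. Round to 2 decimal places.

$5,237.75

Optimal lot size Q* = (2 × 62,350 × $200 / $1.1)^½ ≈ 4,761.59 → Q = 4,762 bags
Annual ordering cost = (D/Q)·S = (62,350/4,762) × 200 = $2,618.65
Annual holding cost  = (Q/2)·H = (4,762/2) × 1.1 = $2,619.10
Total = $2,618.65 + $2,619.10 = $5,237.75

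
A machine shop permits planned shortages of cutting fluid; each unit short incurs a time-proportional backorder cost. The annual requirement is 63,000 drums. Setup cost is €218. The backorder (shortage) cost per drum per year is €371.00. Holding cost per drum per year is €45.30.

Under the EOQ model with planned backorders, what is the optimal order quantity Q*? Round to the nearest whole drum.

825 drums

Basic EOQ = √(2·63,000·218/45.3) = 778.690
Backorder adjustment √((H+b)/b) = √((45.3+371)/371) = 1.0593
Q* = 778.690 × 1.0593 ≈ 824.86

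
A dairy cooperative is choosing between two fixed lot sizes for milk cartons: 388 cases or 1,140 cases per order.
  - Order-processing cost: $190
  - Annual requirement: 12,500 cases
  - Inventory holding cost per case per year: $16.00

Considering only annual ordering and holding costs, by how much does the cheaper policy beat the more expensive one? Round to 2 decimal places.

Annual cost at Q: ordering D·S/Q plus holding Q·H/2.
TC(388) = (12,500/388)×190 + (388/2)×16 = $9,225.13
TC(1,140) = (12,500/1,140)×190 + (1,140/2)×16 = $11,203.33
Lots of 388 are cheaper by $1,978.20.

$1,978.20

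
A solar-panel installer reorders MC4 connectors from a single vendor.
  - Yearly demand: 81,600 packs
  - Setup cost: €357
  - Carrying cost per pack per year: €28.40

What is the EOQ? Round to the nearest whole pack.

1,432 packs

Q* = √(2·D·S / H) = √(2·81,600·357 / 28.4) = √2,051,493.0 ≈ 1,432.30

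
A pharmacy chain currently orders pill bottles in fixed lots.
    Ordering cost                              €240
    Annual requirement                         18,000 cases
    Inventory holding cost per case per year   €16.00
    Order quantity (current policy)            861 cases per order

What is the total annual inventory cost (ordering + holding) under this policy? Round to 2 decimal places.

€11,905.42

Orders/yr = 18,000/861 = 20.906; ordering cost = 20.906 × €240 = €5,017.42
Average inventory = 861/2 = 430.5; holding cost = 430.5 × €16 = €6,888.00
Total = €5,017.42 + €6,888.00 = €11,905.42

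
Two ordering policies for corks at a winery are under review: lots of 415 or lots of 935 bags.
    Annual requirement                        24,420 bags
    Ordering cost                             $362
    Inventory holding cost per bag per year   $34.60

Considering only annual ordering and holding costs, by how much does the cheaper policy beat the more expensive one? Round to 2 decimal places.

$2,850.71

For each Q, cost = (D/Q)·S + (Q/2)·H.
TC(415) = (24,420/415)×362 + (415/2)×34.6 = $28,480.80
TC(935) = (24,420/935)×362 + (935/2)×34.6 = $25,630.09
|ΔTC| = |$28,480.80 − $25,630.09| = $2,850.71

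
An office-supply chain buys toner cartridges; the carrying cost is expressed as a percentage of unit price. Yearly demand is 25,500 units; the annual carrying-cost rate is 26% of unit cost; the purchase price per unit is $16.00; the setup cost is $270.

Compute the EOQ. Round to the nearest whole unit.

Carrying cost H = $16 × 26% = $4.1600/unit/yr
EOQ = √(2DS/H) = √(2 × 25,500 × 270 / 4.16)
    = √(3,310,096.15) ≈ 1,819.37

1,819 units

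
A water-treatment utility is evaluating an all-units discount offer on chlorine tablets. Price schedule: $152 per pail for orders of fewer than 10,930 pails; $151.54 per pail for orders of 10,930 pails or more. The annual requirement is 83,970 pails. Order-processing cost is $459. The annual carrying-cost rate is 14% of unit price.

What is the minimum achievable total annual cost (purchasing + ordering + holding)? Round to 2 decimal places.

H₁ = 14%×$152 = $21.2800;  H₂ = 14%×$151.54 = $21.2156
EOQ₁ = √(2×83,970×459/21.2800) = 1,903.26  (< 10,930, feasible at tier 1)
EOQ₂ = √(2×83,970×459/21.2156) = 1,906.14  (< 10,930 → use Q = 10,930 at tier-2 price)
TC(tier 1 (EOQ₁), Q≈1,903.3) = $12,803,941.32
TC(tier 2, Q≈10,930.0) = $12,844,283.33
Minimum at tier 1 (EOQ₁): $12,803,941.32

$12,803,941.32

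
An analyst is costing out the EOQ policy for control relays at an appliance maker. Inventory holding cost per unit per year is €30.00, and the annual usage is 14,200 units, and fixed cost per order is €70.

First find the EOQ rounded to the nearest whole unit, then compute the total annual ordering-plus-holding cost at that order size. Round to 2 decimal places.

€7,722.70

EOQ = √(2DS/H) = √(2 × 14,200 × 70 / 30)
    = √(66,266.67) ≈ 257.42 → Q = 257 units
Orders/yr = 14,200/257 = 55.253; ordering cost = 55.253 × €70 = €3,867.70
Average inventory = 257/2 = 128.5; holding cost = 128.5 × €30 = €3,855.00
Total = €3,867.70 + €3,855.00 = €7,722.70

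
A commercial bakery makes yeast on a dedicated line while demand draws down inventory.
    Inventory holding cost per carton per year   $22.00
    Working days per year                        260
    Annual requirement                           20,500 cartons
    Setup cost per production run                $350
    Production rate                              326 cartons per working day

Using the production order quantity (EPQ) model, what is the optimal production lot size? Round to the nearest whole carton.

Daily demand d = 20,500/260 = 78.846; p = 326; 1 − d/p = 0.75814
EPQ = √(2DS / (H(1 − d/p)))
    = √(2 × 20,500 × 350 / (22 × 0.75814)) ≈ 927.56

928 cartons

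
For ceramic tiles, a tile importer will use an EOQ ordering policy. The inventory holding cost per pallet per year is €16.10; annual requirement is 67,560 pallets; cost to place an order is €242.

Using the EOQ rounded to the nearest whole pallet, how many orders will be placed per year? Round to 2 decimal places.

47.41 orders per year

2DS/H = 2·67,560·242/16.1 = 2,030,996.27
EOQ = √2,030,996.27 ≈ 1,425.13 → Q = 1,425
Orders per year = D/Q = 67,560 / 1,425 = 47.411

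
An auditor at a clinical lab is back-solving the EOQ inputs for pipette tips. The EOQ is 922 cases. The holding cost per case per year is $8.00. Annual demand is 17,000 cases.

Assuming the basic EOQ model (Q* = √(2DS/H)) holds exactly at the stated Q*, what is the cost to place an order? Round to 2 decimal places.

$200.02

EOQ relation: Q² = 2DS/H, so rearrange for the unknown.
S = Q²H / (2D) = 922² × 8 / (2 × 17,000) = 200.0198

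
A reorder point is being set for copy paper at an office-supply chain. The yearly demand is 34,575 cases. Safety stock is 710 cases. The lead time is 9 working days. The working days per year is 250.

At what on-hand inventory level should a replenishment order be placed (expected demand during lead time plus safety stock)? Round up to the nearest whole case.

Daily demand d = 34,575 / 250 = 138.300 cases/day
Demand during lead time = 138.300 × 9 = 1,244.70
Reorder point = 1,244.70 + 710 = 1,954.70 → round up

1,955 cases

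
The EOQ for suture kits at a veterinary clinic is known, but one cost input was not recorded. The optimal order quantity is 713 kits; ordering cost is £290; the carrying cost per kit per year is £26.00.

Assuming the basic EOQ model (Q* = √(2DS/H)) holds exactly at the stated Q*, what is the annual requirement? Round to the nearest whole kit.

22,789 kits per year

Since Q* = (2DS/H)^½, squaring gives Q*²·H = 2DS.
D = Q²H / (2S) = 713² × 26 / (2 × 290) = 22,788.96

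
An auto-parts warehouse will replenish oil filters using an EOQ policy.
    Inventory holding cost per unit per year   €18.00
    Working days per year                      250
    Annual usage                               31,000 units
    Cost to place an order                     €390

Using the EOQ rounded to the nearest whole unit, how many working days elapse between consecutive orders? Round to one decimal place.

2DS/H = 2·31,000·390/18 = 1,343,333.33
EOQ = √1,343,333.33 ≈ 1,159.02 → Q = 1,159 units
Cycle time = (working days × Q)/D = (250 × 1,159) / 31,000 = 9.347 days

9.3 days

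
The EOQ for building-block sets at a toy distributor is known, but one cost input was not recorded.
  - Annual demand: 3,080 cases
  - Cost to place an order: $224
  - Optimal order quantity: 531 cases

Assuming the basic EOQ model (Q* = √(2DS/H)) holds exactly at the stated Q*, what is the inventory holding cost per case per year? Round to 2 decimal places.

From Q* = √(2DS/H) ⇒ Q*² = 2DS/H.
H = 2DS / Q² = 2 × 3,080 × 224 / 531² = 4.8937

$4.89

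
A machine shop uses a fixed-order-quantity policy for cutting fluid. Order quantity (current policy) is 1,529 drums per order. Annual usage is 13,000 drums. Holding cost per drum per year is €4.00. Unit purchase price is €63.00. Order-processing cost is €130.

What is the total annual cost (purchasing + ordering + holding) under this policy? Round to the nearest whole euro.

Ordering: D/Q × S = 13,000/1,529 × €130 = €1,105.30
Holding:  Q/2 × H = 1,529/2 × €4 = €3,058.00
Purchase cost = D·C = 13,000 × 63 = €819,000.00
Total = €1,105.30 + €3,058.00 + €819,000.00 = €823,163.30

€823,163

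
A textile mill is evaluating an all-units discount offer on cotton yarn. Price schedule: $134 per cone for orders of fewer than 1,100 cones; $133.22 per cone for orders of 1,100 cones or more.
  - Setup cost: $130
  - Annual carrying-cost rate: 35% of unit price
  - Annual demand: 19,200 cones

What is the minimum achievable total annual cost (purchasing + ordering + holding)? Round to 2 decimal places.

H₁ = 35%×$134 = $46.9000;  H₂ = 35%×$133.22 = $46.6270
EOQ₁ = √(2×19,200×130/46.9000) = 326.25  (< 1,100, feasible at tier 1)
EOQ₂ = √(2×19,200×130/46.6270) = 327.20  (< 1,100 → use Q = 1,100 at tier-2 price)
TC(tier 1 (EOQ₁), Q≈326.3) = $2,588,101.14
TC(tier 2, Q≈1,100.0) = $2,585,737.94
Minimum at tier 2: $2,585,737.94

$2,585,737.94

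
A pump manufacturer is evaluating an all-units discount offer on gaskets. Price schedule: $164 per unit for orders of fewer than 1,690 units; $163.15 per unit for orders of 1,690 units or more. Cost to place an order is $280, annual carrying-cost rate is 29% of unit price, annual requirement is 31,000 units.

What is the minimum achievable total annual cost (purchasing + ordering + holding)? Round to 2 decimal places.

$5,102,766.00

H₁ = 29%×$164 = $47.5600;  H₂ = 29%×$163.15 = $47.3135
EOQ₁ = √(2×31,000×280/47.5600) = 604.16  (< 1,690, feasible at tier 1)
EOQ₂ = √(2×31,000×280/47.3135) = 605.73  (< 1,690 → use Q = 1,690 at tier-2 price)
TC(tier 1 (EOQ₁), Q≈604.2) = $5,112,733.98
TC(tier 2, Q≈1,690.0) = $5,102,766.00
Minimum at tier 2: $5,102,766.00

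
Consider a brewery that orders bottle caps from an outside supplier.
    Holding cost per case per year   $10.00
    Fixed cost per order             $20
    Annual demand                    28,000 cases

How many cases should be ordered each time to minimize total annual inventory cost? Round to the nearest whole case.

335 cases

Optimal lot size Q* = (2 × 28,000 × $20 / $10)^½ ≈ 334.66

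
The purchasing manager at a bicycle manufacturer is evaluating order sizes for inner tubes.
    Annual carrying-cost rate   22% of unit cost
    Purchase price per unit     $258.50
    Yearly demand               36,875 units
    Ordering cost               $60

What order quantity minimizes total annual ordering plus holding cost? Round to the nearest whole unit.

279 units

Carrying cost H = $258.5 × 22% = $56.8700/unit/yr
Optimal lot size Q* = (2 × 36,875 × $60 / $56.87)^½ ≈ 278.94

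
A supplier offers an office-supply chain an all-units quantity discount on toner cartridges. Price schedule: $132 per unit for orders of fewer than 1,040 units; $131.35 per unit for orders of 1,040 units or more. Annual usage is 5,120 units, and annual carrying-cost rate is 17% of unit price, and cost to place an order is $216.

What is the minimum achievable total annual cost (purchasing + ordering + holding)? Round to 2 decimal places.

H₁ = 17%×$132 = $22.4400;  H₂ = 17%×$131.35 = $22.3295
EOQ₁ = √(2×5,120×216/22.4400) = 313.95  (< 1,040, feasible at tier 1)
EOQ₂ = √(2×5,120×216/22.3295) = 314.73  (< 1,040 → use Q = 1,040 at tier-2 price)
TC(tier 1 (EOQ₁), Q≈314.0) = $682,885.12
TC(tier 2, Q≈1,040.0) = $685,186.72
Minimum at tier 1 (EOQ₁): $682,885.12

$682,885.12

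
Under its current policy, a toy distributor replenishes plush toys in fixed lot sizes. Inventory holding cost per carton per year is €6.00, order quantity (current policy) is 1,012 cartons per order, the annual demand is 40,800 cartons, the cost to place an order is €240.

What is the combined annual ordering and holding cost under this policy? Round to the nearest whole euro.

€12,712

Annual ordering cost = (D/Q)·S = (40,800/1,012) × 240 = €9,675.89
Annual holding cost  = (Q/2)·H = (1,012/2) × 6 = €3,036.00
Total = €9,675.89 + €3,036.00 = €12,711.89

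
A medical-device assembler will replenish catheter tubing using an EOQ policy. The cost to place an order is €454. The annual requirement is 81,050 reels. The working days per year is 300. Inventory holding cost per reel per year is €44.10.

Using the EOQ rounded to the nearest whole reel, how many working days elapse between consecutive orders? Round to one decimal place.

EOQ = √(2DS/H) = √(2 × 81,050 × 454 / 44.1)
    = √(1,668,784.58) ≈ 1,291.81 → Q = 1,292 reels
Cycle time = (working days × Q)/D = (300 × 1,292) / 81,050 = 4.782 days

4.8 days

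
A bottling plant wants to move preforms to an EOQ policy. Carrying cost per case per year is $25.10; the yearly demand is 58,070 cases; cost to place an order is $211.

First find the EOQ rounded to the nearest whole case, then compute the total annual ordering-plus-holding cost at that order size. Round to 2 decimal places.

EOQ = √(2DS/H) = √(2 × 58,070 × 211 / 25.1)
    = √(976,316.33) ≈ 988.09 → Q = 988 cases
Annual ordering cost = (D/Q)·S = (58,070/988) × 211 = $12,401.59
Annual holding cost  = (Q/2)·H = (988/2) × 25.1 = $12,399.40
Total = $12,401.59 + $12,399.40 = $24,800.99

$24,800.99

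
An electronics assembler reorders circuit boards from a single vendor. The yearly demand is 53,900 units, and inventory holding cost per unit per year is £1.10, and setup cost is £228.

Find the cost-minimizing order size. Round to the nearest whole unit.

EOQ = √(2DS/H) = √(2 × 53,900 × 228 / 1.1)
    = √(22,344,000.00) ≈ 4,726.94

4,727 units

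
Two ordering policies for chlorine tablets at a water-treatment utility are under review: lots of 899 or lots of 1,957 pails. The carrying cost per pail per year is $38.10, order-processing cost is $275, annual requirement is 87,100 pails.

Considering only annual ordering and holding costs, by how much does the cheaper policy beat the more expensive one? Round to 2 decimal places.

$5,750.80

For each Q, cost = (D/Q)·S + (Q/2)·H.
TC(899) = (87,100/899)×275 + (899/2)×38.1 = $43,769.44
TC(1,957) = (87,100/1,957)×275 + (1,957/2)×38.1 = $49,520.25
Lots of 899 are cheaper by $5,750.80.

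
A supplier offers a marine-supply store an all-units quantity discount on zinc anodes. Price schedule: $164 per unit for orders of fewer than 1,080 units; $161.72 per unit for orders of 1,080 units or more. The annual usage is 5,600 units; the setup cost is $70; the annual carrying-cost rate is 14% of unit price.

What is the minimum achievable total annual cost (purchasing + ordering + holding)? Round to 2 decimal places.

$918,220.99

H₁ = 14%×$164 = $22.9600;  H₂ = 14%×$161.72 = $22.6408
EOQ₁ = √(2×5,600×70/22.9600) = 184.79  (< 1,080, feasible at tier 1)
EOQ₂ = √(2×5,600×70/22.6408) = 186.09  (< 1,080 → use Q = 1,080 at tier-2 price)
TC(tier 1 (EOQ₁), Q≈184.8) = $922,642.72
TC(tier 2, Q≈1,080.0) = $918,220.99
Minimum at tier 2: $918,220.99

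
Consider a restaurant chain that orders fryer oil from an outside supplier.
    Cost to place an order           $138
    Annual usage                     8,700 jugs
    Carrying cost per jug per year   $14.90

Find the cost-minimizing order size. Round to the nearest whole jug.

401 jugs

EOQ = √(2DS/H) = √(2 × 8,700 × 138 / 14.9)
    = √(161,154.36) ≈ 401.44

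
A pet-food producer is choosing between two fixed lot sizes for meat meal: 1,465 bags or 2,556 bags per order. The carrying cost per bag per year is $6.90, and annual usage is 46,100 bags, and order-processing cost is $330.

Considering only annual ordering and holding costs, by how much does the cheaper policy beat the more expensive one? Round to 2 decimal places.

TC(Q) = (D/Q)S + (Q/2)H
TC(1,465) = (46,100/1,465)×330 + (1,465/2)×6.9 = $15,438.55
TC(2,556) = (46,100/2,556)×330 + (2,556/2)×6.9 = $14,770.08
|ΔTC| = |$15,438.55 − $14,770.08| = $668.47

$668.47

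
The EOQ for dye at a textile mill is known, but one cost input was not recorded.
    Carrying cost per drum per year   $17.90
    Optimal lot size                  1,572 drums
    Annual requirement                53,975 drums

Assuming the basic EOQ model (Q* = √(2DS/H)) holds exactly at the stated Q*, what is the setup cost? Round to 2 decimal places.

EOQ relation: Q² = 2DS/H, so rearrange for the unknown.
S = Q²H / (2D) = 1,572² × 17.9 / (2 × 53,975) = 409.7656

$409.77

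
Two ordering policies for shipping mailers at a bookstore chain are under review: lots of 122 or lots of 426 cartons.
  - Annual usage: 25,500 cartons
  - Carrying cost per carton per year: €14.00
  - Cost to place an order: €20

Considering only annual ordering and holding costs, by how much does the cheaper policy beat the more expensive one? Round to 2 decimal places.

For each Q, cost = (D/Q)·S + (Q/2)·H.
TC(122) = (25,500/122)×20 + (122/2)×14 = €5,034.33
TC(426) = (25,500/426)×20 + (426/2)×14 = €4,179.18
Lots of 426 are cheaper by €855.14.

€855.14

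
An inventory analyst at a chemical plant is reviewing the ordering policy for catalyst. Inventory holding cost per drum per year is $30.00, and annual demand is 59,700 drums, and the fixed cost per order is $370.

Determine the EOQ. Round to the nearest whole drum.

1,214 drums

Q* = √(2·D·S / H) = √(2·59,700·370 / 30) = √1,472,600.0 ≈ 1,213.51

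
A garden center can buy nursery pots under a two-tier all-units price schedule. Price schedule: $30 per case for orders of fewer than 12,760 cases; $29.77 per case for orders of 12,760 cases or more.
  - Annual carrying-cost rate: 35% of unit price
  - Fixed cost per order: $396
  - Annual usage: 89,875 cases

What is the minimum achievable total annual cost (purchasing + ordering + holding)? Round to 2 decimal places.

$2,723,588.63

H₁ = 35%×$30 = $10.5000;  H₂ = 35%×$29.77 = $10.4195
EOQ₁ = √(2×89,875×396/10.5000) = 2,603.68  (< 12,760, feasible at tier 1)
EOQ₂ = √(2×89,875×396/10.4195) = 2,613.72  (< 12,760 → use Q = 12,760 at tier-2 price)
TC(tier 1 (EOQ₁), Q≈2,603.7) = $2,723,588.63
TC(tier 2, Q≈12,760.0) = $2,744,844.38
Minimum at tier 1 (EOQ₁): $2,723,588.63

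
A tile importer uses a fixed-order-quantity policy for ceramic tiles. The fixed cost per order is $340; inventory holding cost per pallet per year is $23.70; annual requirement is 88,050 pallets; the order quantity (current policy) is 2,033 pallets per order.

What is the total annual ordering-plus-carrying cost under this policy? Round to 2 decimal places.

$38,816.58

Annual ordering cost = (D/Q)·S = (88,050/2,033) × 340 = $14,725.53
Annual holding cost  = (Q/2)·H = (2,033/2) × 23.7 = $24,091.05
Total = $14,725.53 + $24,091.05 = $38,816.58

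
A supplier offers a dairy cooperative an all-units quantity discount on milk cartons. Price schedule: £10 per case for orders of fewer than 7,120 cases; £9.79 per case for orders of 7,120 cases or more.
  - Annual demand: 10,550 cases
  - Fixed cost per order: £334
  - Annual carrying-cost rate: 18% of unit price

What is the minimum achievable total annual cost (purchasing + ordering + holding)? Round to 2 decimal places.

£109,061.65

H₁ = 18%×£10 = £1.8000;  H₂ = 18%×£9.79 = £1.7622
EOQ₁ = √(2×10,550×334/1.8000) = 1,978.69  (< 7,120, feasible at tier 1)
EOQ₂ = √(2×10,550×334/1.7622) = 1,999.80  (< 7,120 → use Q = 7,120 at tier-2 price)
TC(tier 1 (EOQ₁), Q≈1,978.7) = £109,061.65
TC(tier 2, Q≈7,120.0) = £110,052.83
Minimum at tier 1 (EOQ₁): £109,061.65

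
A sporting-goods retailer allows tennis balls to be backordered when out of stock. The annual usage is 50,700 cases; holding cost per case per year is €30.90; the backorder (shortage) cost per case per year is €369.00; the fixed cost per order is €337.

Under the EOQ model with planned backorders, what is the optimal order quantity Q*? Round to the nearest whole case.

1,095 cases

Q* = √(2DS/H) · √((H + b)/b)
   = √(2 × 50,700 × 337 / 30.9) · √((30.9 + 369) / 369)
   = 1,051.610 × 1.0410 ≈ 1,094.76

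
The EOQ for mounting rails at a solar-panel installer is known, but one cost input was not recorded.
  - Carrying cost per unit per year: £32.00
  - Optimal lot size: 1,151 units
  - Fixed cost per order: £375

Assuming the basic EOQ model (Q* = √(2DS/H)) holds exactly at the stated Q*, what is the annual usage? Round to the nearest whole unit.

EOQ relation: Q² = 2DS/H, so rearrange for the unknown.
D = Q²H / (2S) = 1,151² × 32 / (2 × 375) = 56,524.84

56,525 units per year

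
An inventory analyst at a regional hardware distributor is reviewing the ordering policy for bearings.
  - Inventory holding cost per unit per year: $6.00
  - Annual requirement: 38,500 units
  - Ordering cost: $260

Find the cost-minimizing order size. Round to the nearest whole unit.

2DS/H = 2·38,500·260/6 = 3,336,666.67
EOQ = √3,336,666.67 ≈ 1,826.65

1,827 units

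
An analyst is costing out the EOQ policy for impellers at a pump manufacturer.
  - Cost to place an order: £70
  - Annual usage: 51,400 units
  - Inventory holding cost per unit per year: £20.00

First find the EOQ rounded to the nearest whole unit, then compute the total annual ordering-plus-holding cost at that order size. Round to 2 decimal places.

Optimal lot size Q* = (2 × 51,400 × £70 / £20)^½ ≈ 599.83 → Q = 600 units
Annual ordering cost = (D/Q)·S = (51,400/600) × 70 = £5,996.67
Annual holding cost  = (Q/2)·H = (600/2) × 20 = £6,000.00
Total = £5,996.67 + £6,000.00 = £11,996.67

£11,996.67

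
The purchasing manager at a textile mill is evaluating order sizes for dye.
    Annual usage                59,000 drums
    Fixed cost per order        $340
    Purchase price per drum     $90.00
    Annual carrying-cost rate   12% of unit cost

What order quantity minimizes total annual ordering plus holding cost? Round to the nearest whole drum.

H = i·C = 0.12 × $90 = $10.8000 per drum-year
2DS/H = 2·59,000·340/10.8 = 3,714,814.81
EOQ = √3,714,814.81 ≈ 1,927.39

1,927 drums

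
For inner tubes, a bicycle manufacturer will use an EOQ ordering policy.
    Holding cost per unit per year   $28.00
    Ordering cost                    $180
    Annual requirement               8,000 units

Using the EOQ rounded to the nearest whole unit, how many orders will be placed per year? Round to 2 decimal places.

24.92 orders per year

EOQ = √(2DS/H) = √(2 × 8,000 × 180 / 28)
    = √(102,857.14) ≈ 320.71 → Q = 321
Orders per year = D/Q = 8,000 / 321 = 24.922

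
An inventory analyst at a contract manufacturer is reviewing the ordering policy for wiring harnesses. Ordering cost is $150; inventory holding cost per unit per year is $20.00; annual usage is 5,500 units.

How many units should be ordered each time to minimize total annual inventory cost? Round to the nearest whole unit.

287 units

EOQ = √(2DS/H) = √(2 × 5,500 × 150 / 20)
    = √(82,500.00) ≈ 287.23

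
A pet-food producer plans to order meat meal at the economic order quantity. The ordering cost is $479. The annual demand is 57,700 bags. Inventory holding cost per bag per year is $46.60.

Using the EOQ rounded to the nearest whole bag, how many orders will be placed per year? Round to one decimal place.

53.0 orders per year

Optimal lot size Q* = (2 × 57,700 × $479 / $46.6)^½ ≈ 1,089.12 → Q = 1,089
N = D/Q = 57,700/1,089 ≈ 52.984 orders/yr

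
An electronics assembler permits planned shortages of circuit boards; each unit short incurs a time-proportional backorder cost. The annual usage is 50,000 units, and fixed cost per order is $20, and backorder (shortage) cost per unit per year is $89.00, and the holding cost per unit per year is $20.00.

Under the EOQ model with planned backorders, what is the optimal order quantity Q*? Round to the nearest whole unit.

Q* = √(2DS/H) · √((H + b)/b)
   = √(2 × 50,000 × 20 / 20) · √((20 + 89) / 89)
   = 316.228 × 1.1067 ≈ 349.96

350 units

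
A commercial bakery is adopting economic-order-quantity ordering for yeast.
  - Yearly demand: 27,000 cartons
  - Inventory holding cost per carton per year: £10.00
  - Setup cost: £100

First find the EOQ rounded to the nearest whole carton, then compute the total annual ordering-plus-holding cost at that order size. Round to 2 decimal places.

Optimal lot size Q* = (2 × 27,000 × £100 / £10)^½ ≈ 734.85 → Q = 735 cartons
Orders/yr = 27,000/735 = 36.735; ordering cost = 36.735 × £100 = £3,673.47
Average inventory = 735/2 = 367.5; holding cost = 367.5 × £10 = £3,675.00
Total = £3,673.47 + £3,675.00 = £7,348.47

£7,348.47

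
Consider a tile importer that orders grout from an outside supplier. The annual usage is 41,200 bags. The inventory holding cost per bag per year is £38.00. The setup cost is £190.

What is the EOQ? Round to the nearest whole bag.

Q* = √(2·D·S / H) = √(2·41,200·190 / 38) = √412,000.0 ≈ 641.87

642 bags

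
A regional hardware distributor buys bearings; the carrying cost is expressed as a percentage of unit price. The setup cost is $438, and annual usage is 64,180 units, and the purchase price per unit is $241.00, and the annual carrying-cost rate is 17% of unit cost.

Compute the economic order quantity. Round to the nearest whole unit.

Holding cost per unit per year: H = 17% × $241 = $40.9700
Q* = √(2·D·S / H) = √(2·64,180·438 / 40.97) = √1,372,264.6 ≈ 1,171.44

1,171 units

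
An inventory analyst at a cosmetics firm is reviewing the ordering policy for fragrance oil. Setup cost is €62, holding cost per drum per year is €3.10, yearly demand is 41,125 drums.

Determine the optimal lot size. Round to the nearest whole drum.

2DS/H = 2·41,125·62/3.1 = 1,645,000.00
EOQ = √1,645,000.00 ≈ 1,282.58

1,283 drums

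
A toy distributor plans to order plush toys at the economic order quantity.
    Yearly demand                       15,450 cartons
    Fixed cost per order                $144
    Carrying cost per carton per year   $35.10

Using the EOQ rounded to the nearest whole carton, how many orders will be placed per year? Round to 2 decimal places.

43.40 orders per year

Optimal lot size Q* = (2 × 15,450 × $144 / $35.1)^½ ≈ 356.05 → Q = 356
Orders per year = D/Q = 15,450 / 356 = 43.399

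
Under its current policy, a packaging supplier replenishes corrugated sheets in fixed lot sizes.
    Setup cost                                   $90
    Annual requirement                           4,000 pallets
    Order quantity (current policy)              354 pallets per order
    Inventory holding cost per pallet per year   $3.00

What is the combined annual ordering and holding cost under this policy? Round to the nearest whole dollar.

$1,548

Ordering: D/Q × S = 4,000/354 × $90 = $1,016.95
Holding:  Q/2 × H = 354/2 × $3 = $531.00
Total = $1,016.95 + $531.00 = $1,547.95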